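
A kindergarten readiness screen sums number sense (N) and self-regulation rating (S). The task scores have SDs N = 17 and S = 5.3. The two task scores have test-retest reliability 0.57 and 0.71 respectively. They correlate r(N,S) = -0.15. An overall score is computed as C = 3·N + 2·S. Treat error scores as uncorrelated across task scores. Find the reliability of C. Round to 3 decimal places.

0.549

Var(C) = 3²·17² + 2²·5.3² + 2·[6·17·5.3·(-0.15)] = 2713.36 − 162.18 = 2551.18.
Under uncorrelated errors the observed covariances equal the true-score covariances, so only the own-variance terms attenuate.
True-score variance = [3²·17²·0.57 + 2²·5.3²·0.71] − 162.18 = 1562.35 − 162.18 = 1400.17.
Reliability = 1400.17 / 2551.18 = 0.549.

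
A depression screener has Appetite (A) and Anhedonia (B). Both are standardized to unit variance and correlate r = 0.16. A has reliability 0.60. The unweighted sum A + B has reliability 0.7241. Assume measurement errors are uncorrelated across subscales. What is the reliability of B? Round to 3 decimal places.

0.760

Var(A+B) = 2 + 2·0.16 = 2.320.
True-score variance = ρ_A + ρ_B + 2·0.16, so 0.7241 = (0.60 + ρ_B + 0.32) / 2.320.
ρ_B = 0.7241·2.320 − 0.60 − 0.32 = 0.760.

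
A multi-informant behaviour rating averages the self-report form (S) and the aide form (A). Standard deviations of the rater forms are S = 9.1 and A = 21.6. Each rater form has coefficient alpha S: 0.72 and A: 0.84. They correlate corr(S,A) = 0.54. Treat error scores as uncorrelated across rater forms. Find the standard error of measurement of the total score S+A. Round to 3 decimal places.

9.891

Var(total) = 549.37 + 212.285 = 761.655.
True-score variance = 451.534 + 212.285 = 663.818, so reliability = 0.8715.
Error variance = 761.655 − 663.818 = 97.8364; SEM = √97.8364 = 9.891.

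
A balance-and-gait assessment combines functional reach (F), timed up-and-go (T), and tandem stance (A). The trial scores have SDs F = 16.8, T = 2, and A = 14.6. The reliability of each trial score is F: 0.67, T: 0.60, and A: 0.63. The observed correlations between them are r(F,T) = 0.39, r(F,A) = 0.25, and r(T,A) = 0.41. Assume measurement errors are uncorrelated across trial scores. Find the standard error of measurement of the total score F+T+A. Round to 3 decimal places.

Var(total) = 499.4 + 172.792 = 672.192.
True-score variance = 325.792 + 172.792 = 498.584, so reliability = 0.7417.
Error variance = 672.192 − 498.584 = 173.608; SEM = √173.608 = 13.176.

13.176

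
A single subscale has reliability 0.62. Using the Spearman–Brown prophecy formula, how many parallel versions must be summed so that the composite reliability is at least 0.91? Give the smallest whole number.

k ≥ ρ*(1−ρ₁)/(ρ₁(1−ρ*)) = 0.91·0.38 / (0.62·0.09) = 6.197.
Smallest integer k = 7.

7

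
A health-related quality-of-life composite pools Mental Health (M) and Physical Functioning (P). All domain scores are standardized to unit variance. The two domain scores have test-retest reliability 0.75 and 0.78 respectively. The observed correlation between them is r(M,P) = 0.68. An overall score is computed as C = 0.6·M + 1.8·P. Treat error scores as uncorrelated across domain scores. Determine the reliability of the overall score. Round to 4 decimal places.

0.8416

Var(C) = 0.6² + 1.8² + 2·[1.08·0.68] = 3.6 + 1.4688 = 5.0688.
Because errors are independent across components, Cov(Tᵢ,Tⱼ) = Cov(Xᵢ,Xⱼ); the off-diagonal part of the true-score variance is the same as above.
True-score variance = [0.6²·0.75 + 1.8²·0.78] + 1.4688 = 2.7972 + 1.4688 = 4.266.
Reliability = 4.266 / 5.0688 = 0.8416.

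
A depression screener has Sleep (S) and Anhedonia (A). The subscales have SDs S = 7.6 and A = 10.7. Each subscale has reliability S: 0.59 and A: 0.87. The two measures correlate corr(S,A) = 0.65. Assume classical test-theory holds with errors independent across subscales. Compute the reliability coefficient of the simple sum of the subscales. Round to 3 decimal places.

Var(S+A) = 7.6² + 10.7² + 2·[7.6·10.7·0.65] = 172.25 + 105.716 = 277.966.
With uncorrelated errors the cross-covariances are all true-score covariance, so they carry over unchanged; only the diagonal terms shrink to ρᵢσᵢ².
True-score variance = [7.6²·0.59 + 10.7²·0.87] + 105.716 = 133.685 + 105.716 = 239.401.
Reliability = 239.401 / 277.966 = 0.861.

0.861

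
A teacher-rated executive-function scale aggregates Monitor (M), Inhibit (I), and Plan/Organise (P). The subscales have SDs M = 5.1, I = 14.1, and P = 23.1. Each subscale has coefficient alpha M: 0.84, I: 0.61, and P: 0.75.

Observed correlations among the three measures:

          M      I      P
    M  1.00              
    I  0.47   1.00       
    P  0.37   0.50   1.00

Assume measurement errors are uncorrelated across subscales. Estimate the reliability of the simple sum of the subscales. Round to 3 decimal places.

Var(M+I+P) = 5.1² + 14.1² + 23.1² + 2·[5.1·14.1·0.47 + 5.1·23.1·0.37 + 14.1·23.1·0.50] = 758.43 + 480.485 = 1238.91.
Under uncorrelated errors the observed covariances equal the true-score covariances, so only the own-variance terms attenuate.
True-score variance = [5.1²·0.84 + 14.1²·0.61 + 23.1²·0.75] + 480.485 = 543.33 + 480.485 = 1023.81.
Reliability = 1023.81 / 1238.91 = 0.826.

0.826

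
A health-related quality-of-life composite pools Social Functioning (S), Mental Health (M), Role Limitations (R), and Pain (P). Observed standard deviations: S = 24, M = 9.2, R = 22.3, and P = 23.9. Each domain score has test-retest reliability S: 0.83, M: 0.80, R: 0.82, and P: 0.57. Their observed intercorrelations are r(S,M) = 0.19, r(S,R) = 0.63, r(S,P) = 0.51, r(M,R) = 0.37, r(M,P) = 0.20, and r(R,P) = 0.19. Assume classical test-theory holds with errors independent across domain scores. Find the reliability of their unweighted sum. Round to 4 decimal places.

0.8720

Var(S+M+R+P) = 24² + 9.2² + 22.3² + 23.9² + 2·[24·9.2·0.19 + 24·22.3·0.63 + 24·23.9·0.51 + 9.2·22.3·0.37 + 9.2·23.9·0.20 + 22.3·23.9·0.19] = 1729.14 + 1785.63 = 3514.77.
Because errors are independent across components, Cov(Tᵢ,Tⱼ) = Cov(Xᵢ,Xⱼ); the off-diagonal part of the true-score variance is the same as above.
True-score variance = [24²·0.83 + 9.2²·0.80 + 22.3²·0.82 + 23.9²·0.57] + 1785.63 = 1279.16 + 1785.63 = 3064.79.
Reliability = 3064.79 / 3514.77 = 0.8720.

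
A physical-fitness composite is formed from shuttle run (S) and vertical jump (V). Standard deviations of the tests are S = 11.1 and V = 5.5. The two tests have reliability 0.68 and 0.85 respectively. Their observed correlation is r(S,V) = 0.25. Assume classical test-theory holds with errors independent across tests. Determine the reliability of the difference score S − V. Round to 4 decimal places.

Var(S−V) = 11.1² + 5.5² − 2·11.1·5.5·0.25 = 153.46 − 30.525 = 122.935.
With uncorrelated errors the cross-covariances are all true-score covariance, so they carry over unchanged; only the diagonal terms shrink to ρᵢσᵢ².
True-score variance = [11.1²·0.68 + 5.5²·0.85] − 30.525 = 109.495 − 30.525 = 78.9703.
Reliability = 78.9703 / 122.935 = 0.6424.

0.6424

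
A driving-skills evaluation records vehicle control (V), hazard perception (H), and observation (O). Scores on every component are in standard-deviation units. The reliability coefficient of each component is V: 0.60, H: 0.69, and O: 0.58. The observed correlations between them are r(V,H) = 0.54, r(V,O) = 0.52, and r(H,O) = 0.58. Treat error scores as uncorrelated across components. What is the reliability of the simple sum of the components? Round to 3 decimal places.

0.820

Var(V+H+O) = 3 + 2·[0.54 + 0.52 + 0.58] = 3 + 3.28 = 6.28.
With uncorrelated errors the cross-covariances are all true-score covariance, so they carry over unchanged; only the diagonal terms shrink to ρᵢσᵢ².
True-score variance = [0.60 + 0.69 + 0.58] + 3.28 = 1.87 + 3.28 = 5.15.
Reliability = 5.15 / 6.28 = 0.820.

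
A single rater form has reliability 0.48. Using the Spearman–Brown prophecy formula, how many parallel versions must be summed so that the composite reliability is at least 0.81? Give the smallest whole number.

5

k ≥ ρ*(1−ρ₁)/(ρ₁(1−ρ*)) = 0.81·0.52 / (0.48·0.19) = 4.618.
Smallest integer k = 5.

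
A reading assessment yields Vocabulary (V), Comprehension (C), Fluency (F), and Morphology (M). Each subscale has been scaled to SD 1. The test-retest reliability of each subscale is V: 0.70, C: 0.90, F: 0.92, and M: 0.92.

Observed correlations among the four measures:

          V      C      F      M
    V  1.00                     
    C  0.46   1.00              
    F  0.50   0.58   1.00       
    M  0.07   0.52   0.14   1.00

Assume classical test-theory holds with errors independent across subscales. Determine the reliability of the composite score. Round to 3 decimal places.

0.934

Var(V+C+F+M) = 4 + 2·[0.46 + 0.50 + 0.07 + 0.58 + 0.52 + 0.14] = 4 + 4.54 = 8.54.
Under uncorrelated errors the observed covariances equal the true-score covariances, so only the own-variance terms attenuate.
True-score variance = [0.70 + 0.90 + 0.92 + 0.92] + 4.54 = 3.44 + 4.54 = 7.98.
Reliability = 7.98 / 8.54 = 0.934.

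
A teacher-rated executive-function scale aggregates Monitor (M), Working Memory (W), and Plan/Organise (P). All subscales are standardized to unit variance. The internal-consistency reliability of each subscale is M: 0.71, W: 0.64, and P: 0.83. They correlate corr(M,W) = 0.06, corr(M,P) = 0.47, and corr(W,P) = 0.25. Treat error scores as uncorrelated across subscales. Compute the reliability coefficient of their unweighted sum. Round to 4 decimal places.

Var(M+W+P) = 3 + 2·[0.06 + 0.47 + 0.25] = 3 + 1.56 = 4.56.
Because errors are independent across components, Cov(Tᵢ,Tⱼ) = Cov(Xᵢ,Xⱼ); the off-diagonal part of the true-score variance is the same as above.
True-score variance = [0.71 + 0.64 + 0.83] + 1.56 = 2.18 + 1.56 = 3.74.
Reliability = 3.74 / 4.56 = 0.8202.

0.8202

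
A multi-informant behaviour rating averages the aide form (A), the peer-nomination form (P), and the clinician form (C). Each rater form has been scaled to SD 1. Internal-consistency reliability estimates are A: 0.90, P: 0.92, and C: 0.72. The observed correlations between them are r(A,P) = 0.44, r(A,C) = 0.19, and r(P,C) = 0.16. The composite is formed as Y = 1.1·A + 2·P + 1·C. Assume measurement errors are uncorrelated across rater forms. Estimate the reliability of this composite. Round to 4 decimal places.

0.9217

Var(Y) = 1.1² + 2² + 1 + 2·[2.2·0.44 + 1.1·0.19 + 2·0.16] = 6.21 + 2.994 = 9.204.
Because errors are independent across components, Cov(Tᵢ,Tⱼ) = Cov(Xᵢ,Xⱼ); the off-diagonal part of the true-score variance is the same as above.
True-score variance = [1.1²·0.90 + 2²·0.92 + 0.72] + 2.994 = 5.489 + 2.994 = 8.483.
Reliability = 8.483 / 9.204 = 0.9217.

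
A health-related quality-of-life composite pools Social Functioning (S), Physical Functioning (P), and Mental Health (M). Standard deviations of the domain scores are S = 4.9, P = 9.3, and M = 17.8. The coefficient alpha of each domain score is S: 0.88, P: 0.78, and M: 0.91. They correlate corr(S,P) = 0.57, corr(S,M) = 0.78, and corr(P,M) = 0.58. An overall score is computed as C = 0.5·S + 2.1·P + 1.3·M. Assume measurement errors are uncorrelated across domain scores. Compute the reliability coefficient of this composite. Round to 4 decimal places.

0.9165

Var(C) = 0.5²·4.9² + 2.1²·9.3² + 1.3²·17.8² + 2·[1.05·4.9·9.3·0.57 + 0.65·4.9·17.8·0.78 + 2.73·9.3·17.8·0.58] = 922.883 + 667.22 = 1590.1.
Under uncorrelated errors the observed covariances equal the true-score covariances, so only the own-variance terms attenuate.
True-score variance = [0.5²·4.9²·0.88 + 2.1²·9.3²·0.78 + 1.3²·17.8²·0.91] + 667.22 = 790.059 + 667.22 = 1457.28.
Reliability = 1457.28 / 1590.1 = 0.9165.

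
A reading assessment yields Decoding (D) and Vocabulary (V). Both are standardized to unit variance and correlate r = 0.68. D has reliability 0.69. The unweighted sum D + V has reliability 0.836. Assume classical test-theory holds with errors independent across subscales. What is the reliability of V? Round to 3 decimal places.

0.759

Var(D+V) = 2 + 2·0.68 = 3.360.
True-score variance = ρ_D + ρ_V + 2·0.68, so 0.836 = (0.69 + ρ_V + 1.36) / 3.360.
ρ_V = 0.836·3.360 − 0.69 − 1.36 = 0.759.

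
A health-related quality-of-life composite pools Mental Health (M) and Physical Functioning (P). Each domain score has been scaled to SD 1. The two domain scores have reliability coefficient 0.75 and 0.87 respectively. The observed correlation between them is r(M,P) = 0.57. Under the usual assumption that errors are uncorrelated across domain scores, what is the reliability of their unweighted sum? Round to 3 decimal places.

Var(M+P) = 2 + 2·[0.57] = 2 + 1.14 = 3.14.
With uncorrelated errors the cross-covariances are all true-score covariance, so they carry over unchanged; only the diagonal terms shrink to ρᵢσᵢ².
True-score variance = [0.75 + 0.87] + 1.14 = 1.62 + 1.14 = 2.76.
Reliability = 2.76 / 3.14 = 0.879.

0.879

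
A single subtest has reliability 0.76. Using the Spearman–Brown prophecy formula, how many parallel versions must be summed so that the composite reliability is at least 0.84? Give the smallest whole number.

2

k ≥ ρ*(1−ρ₁)/(ρ₁(1−ρ*)) = 0.84·0.24 / (0.76·0.16) = 1.658.
Smallest integer k = 2.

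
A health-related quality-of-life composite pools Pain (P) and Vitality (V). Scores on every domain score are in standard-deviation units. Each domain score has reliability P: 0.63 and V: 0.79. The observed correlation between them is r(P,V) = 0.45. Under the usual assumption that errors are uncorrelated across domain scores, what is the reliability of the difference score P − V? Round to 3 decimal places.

Var(P−V) = 1 + 1 − 2·0.45 = 2 − 0.9 = 1.1.
Because errors are independent across components, Cov(Tᵢ,Tⱼ) = Cov(Xᵢ,Xⱼ); the off-diagonal part of the true-score variance is the same as above.
True-score variance = [0.63 + 0.79] − 0.9 = 1.42 − 0.9 = 0.52.
Reliability = 0.52 / 1.1 = 0.473.

0.473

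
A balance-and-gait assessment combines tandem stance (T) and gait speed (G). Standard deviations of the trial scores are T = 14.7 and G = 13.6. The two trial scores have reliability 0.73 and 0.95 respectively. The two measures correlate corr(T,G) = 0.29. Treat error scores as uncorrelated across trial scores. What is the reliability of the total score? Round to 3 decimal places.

Var(T+G) = 14.7² + 13.6² + 2·[14.7·13.6·0.29] = 401.05 + 115.954 = 517.004.
With uncorrelated errors the cross-covariances are all true-score covariance, so they carry over unchanged; only the diagonal terms shrink to ρᵢσᵢ².
True-score variance = [14.7²·0.73 + 13.6²·0.95] + 115.954 = 333.458 + 115.954 = 449.411.
Reliability = 449.411 / 517.004 = 0.869.

0.869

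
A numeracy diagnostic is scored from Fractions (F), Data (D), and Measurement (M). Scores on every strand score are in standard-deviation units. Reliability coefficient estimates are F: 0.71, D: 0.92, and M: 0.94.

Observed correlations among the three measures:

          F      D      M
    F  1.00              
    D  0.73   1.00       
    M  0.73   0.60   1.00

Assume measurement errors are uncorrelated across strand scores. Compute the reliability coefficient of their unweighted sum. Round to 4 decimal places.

0.9396

Var(F+D+M) = 3 + 2·[0.73 + 0.73 + 0.60] = 3 + 4.12 = 7.12.
With uncorrelated errors the cross-covariances are all true-score covariance, so they carry over unchanged; only the diagonal terms shrink to ρᵢσᵢ².
True-score variance = [0.71 + 0.92 + 0.94] + 4.12 = 2.57 + 4.12 = 6.69.
Reliability = 6.69 / 7.12 = 0.9396.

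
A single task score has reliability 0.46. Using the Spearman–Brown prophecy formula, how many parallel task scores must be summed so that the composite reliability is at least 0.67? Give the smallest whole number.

k ≥ ρ*(1−ρ₁)/(ρ₁(1−ρ*)) = 0.67·0.54 / (0.46·0.33) = 2.383.
Smallest integer k = 3.

3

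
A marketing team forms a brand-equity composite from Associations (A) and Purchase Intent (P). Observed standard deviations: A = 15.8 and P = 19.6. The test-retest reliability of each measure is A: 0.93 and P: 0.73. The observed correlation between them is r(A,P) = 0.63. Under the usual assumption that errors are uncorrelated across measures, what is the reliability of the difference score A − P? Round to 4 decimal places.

0.5025

Var(A−P) = 15.8² + 19.6² − 2·15.8·19.6·0.63 = 633.8 − 390.197 = 243.603.
With uncorrelated errors the cross-covariances are all true-score covariance, so they carry over unchanged; only the diagonal terms shrink to ρᵢσᵢ².
True-score variance = [15.8²·0.93 + 19.6²·0.73] − 390.197 = 512.602 − 390.197 = 122.405.
Reliability = 122.405 / 243.603 = 0.5025.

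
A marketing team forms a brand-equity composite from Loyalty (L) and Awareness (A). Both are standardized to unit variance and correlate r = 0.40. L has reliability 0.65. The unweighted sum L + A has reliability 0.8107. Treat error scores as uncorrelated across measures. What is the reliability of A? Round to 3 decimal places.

Var(L+A) = 2 + 2·0.40 = 2.800.
True-score variance = ρ_L + ρ_A + 2·0.40, so 0.8107 = (0.65 + ρ_A + 0.80) / 2.800.
ρ_A = 0.8107·2.800 − 0.65 − 0.80 = 0.820.

0.820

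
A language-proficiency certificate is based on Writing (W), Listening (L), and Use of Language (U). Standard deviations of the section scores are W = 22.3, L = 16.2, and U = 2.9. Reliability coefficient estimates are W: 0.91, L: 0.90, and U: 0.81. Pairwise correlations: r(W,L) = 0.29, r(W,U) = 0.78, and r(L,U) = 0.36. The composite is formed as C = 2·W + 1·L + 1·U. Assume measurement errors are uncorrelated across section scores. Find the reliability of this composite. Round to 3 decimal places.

0.929

Var(C) = 2²·22.3² + 16.2² + 2.9² + 2·[2·22.3·16.2·0.29 + 2·22.3·2.9·0.78 + 16.2·2.9·0.36] = 2260.01 + 654.658 = 2914.67.
Because errors are independent across components, Cov(Tᵢ,Tⱼ) = Cov(Xᵢ,Xⱼ); the off-diagonal part of the true-score variance is the same as above.
True-score variance = [2²·22.3²·0.91 + 16.2²·0.90 + 2.9²·0.81] + 654.658 = 2053.14 + 654.658 = 2707.8.
Reliability = 2707.8 / 2914.67 = 0.929.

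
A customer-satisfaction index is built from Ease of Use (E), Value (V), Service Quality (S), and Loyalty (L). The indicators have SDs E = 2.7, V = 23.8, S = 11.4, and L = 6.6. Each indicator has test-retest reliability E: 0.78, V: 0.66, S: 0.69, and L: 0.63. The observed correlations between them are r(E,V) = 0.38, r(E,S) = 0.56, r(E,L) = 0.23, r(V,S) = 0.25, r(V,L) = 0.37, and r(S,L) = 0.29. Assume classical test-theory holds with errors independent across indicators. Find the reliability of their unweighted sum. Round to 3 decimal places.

0.779

Var(E+V+S+L) = 2.7² + 23.8² + 11.4² + 6.6² + 2·[2.7·23.8·0.38 + 2.7·11.4·0.56 + 2.7·6.6·0.23 + 23.8·11.4·0.25 + 23.8·6.6·0.37 + 11.4·6.6·0.29] = 747.25 + 387.047 = 1134.3.
Under uncorrelated errors the observed covariances equal the true-score covariances, so only the own-variance terms attenuate.
True-score variance = [2.7²·0.78 + 23.8²·0.66 + 11.4²·0.69 + 6.6²·0.63] + 387.047 = 496.652 + 387.047 = 883.699.
Reliability = 883.699 / 1134.3 = 0.779.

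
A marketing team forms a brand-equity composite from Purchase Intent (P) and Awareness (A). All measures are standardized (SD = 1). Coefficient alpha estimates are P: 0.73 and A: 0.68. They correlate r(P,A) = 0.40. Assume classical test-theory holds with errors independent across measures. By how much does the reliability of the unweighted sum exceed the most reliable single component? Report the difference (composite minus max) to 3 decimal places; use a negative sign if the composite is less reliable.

0.059

Var(sum) = 2 + 0.8 = 2.8; true-score variance = 1.41 + 0.8 = 2.21; composite reliability = 0.7893.
Max component reliability = 0.7300.
Difference = 0.7893 − 0.7300 = 0.059.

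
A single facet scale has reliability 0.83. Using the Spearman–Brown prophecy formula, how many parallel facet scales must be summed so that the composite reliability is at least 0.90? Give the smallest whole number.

2

k ≥ ρ*(1−ρ₁)/(ρ₁(1−ρ*)) = 0.90·0.17 / (0.83·0.10) = 1.843.
Smallest integer k = 2.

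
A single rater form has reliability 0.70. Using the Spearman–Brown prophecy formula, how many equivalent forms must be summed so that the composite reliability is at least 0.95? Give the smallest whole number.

k ≥ ρ*(1−ρ₁)/(ρ₁(1−ρ*)) = 0.95·0.30 / (0.70·0.05) = 8.143.
Smallest integer k = 9.

9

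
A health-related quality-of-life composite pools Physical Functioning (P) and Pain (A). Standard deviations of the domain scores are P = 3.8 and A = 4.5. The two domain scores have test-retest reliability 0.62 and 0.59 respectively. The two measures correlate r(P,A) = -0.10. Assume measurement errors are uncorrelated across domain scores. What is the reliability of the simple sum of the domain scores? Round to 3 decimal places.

Var(P+A) = 3.8² + 4.5² + 2·[3.8·4.5·(-0.10)] = 34.69 − 3.42 = 31.27.
With uncorrelated errors the cross-covariances are all true-score covariance, so they carry over unchanged; only the diagonal terms shrink to ρᵢσᵢ².
True-score variance = [3.8²·0.62 + 4.5²·0.59] − 3.42 = 20.9003 − 3.42 = 17.4803.
Reliability = 17.4803 / 31.27 = 0.559.

0.559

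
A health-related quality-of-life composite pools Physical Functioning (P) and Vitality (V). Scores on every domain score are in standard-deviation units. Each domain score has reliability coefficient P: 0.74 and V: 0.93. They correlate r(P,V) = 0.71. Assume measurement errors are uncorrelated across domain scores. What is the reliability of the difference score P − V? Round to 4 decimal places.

0.4310

Var(P−V) = 1 + 1 − 2·0.71 = 2 − 1.42 = 0.58.
Because errors are independent across components, Cov(Tᵢ,Tⱼ) = Cov(Xᵢ,Xⱼ); the off-diagonal part of the true-score variance is the same as above.
True-score variance = [0.74 + 0.93] − 1.42 = 1.67 − 1.42 = 0.25.
Reliability = 0.25 / 0.58 = 0.4310.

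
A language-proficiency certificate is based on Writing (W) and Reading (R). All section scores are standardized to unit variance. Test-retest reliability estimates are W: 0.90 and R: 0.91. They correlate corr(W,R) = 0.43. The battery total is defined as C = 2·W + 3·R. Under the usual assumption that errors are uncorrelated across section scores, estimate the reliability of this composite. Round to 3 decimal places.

Var(C) = 2² + 3² + 2·[6·0.43] = 13 + 5.16 = 18.16.
Under uncorrelated errors the observed covariances equal the true-score covariances, so only the own-variance terms attenuate.
True-score variance = [2²·0.90 + 3²·0.91] + 5.16 = 11.79 + 5.16 = 16.95.
Reliability = 16.95 / 18.16 = 0.933.

0.933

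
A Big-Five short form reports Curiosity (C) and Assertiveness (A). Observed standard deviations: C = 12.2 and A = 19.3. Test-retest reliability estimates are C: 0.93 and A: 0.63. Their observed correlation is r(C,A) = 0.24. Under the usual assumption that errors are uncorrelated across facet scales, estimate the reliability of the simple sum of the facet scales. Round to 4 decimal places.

Var(C+A) = 12.2² + 19.3² + 2·[12.2·19.3·0.24] = 521.33 + 113.021 = 634.351.
With uncorrelated errors the cross-covariances are all true-score covariance, so they carry over unchanged; only the diagonal terms shrink to ρᵢσᵢ².
True-score variance = [12.2²·0.93 + 19.3²·0.63] + 113.021 = 373.09 + 113.021 = 486.111.
Reliability = 486.111 / 634.351 = 0.7663.

0.7663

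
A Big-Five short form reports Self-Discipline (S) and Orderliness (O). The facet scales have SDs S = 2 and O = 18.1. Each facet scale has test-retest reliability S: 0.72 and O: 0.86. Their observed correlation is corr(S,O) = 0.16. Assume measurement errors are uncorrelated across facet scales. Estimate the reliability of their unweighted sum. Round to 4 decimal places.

Var(S+O) = 2² + 18.1² + 2·[2·18.1·0.16] = 331.61 + 11.584 = 343.194.
With uncorrelated errors the cross-covariances are all true-score covariance, so they carry over unchanged; only the diagonal terms shrink to ρᵢσᵢ².
True-score variance = [2²·0.72 + 18.1²·0.86] + 11.584 = 284.625 + 11.584 = 296.209.
Reliability = 296.209 / 343.194 = 0.8631.

0.8631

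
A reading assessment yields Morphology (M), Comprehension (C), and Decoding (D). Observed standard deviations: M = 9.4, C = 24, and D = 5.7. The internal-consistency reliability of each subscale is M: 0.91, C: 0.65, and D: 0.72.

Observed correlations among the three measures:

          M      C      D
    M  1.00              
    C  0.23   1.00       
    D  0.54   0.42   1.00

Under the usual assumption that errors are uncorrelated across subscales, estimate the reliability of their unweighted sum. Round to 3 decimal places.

0.775

Var(M+C+D) = 9.4² + 24² + 5.7² + 2·[9.4·24·0.23 + 9.4·5.7·0.54 + 24·5.7·0.42] = 696.85 + 276.554 = 973.404.
Under uncorrelated errors the observed covariances equal the true-score covariances, so only the own-variance terms attenuate.
True-score variance = [9.4²·0.91 + 24²·0.65 + 5.7²·0.72] + 276.554 = 478.2 + 276.554 = 754.755.
Reliability = 754.755 / 973.404 = 0.775.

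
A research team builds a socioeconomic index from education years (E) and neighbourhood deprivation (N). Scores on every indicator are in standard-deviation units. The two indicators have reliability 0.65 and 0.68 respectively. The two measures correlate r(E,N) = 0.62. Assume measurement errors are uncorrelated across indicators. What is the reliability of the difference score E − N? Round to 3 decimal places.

0.118

Var(E−N) = 1 + 1 − 2·0.62 = 2 − 1.24 = 0.76.
Under uncorrelated errors the observed covariances equal the true-score covariances, so only the own-variance terms attenuate.
True-score variance = [0.65 + 0.68] − 1.24 = 1.33 − 1.24 = 0.09.
Reliability = 0.09 / 0.76 = 0.118.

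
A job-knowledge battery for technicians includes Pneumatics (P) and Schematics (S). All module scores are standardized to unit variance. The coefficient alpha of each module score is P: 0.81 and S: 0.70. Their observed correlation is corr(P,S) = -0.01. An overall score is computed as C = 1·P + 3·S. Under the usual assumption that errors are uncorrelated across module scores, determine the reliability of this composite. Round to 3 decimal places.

0.709

Var(C) = 1 + 3² + 2·[3·(-0.01)] = 10 − 0.06 = 9.94.
Because errors are independent across components, Cov(Tᵢ,Tⱼ) = Cov(Xᵢ,Xⱼ); the off-diagonal part of the true-score variance is the same as above.
True-score variance = [0.81 + 3²·0.70] − 0.06 = 7.11 − 0.06 = 7.05.
Reliability = 7.05 / 9.94 = 0.709.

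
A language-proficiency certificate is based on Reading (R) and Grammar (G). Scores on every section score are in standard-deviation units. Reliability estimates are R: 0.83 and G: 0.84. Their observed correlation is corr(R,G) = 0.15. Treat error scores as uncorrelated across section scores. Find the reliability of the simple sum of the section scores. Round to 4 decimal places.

0.8565

Var(R+G) = 2 + 2·[0.15] = 2 + 0.3 = 2.3.
With uncorrelated errors the cross-covariances are all true-score covariance, so they carry over unchanged; only the diagonal terms shrink to ρᵢσᵢ².
True-score variance = [0.83 + 0.84] + 0.3 = 1.67 + 0.3 = 1.97.
Reliability = 1.97 / 2.3 = 0.8565.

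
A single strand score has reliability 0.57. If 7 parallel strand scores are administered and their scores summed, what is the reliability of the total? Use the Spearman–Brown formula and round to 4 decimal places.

0.9027

ρ_k = kρ / (1 + (k−1)ρ) = 7·0.57 / (1 + 6·0.57) = 3.990 / 4.420 = 0.9027.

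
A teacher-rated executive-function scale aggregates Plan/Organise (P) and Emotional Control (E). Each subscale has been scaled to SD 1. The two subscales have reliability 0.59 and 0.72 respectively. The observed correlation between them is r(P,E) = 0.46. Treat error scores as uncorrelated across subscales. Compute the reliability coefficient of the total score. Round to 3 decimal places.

0.764

Var(P+E) = 2 + 2·[0.46] = 2 + 0.92 = 2.92.
With uncorrelated errors the cross-covariances are all true-score covariance, so they carry over unchanged; only the diagonal terms shrink to ρᵢσᵢ².
True-score variance = [0.59 + 0.72] + 0.92 = 1.31 + 0.92 = 2.23.
Reliability = 2.23 / 2.92 = 0.764.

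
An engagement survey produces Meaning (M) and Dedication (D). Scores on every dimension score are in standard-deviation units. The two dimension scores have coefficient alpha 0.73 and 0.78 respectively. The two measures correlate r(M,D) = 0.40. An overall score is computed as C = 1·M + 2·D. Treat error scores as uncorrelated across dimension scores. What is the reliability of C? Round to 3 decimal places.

0.826

Var(C) = 1 + 2² + 2·[2·0.40] = 5 + 1.6 = 6.6.
Because errors are independent across components, Cov(Tᵢ,Tⱼ) = Cov(Xᵢ,Xⱼ); the off-diagonal part of the true-score variance is the same as above.
True-score variance = [0.73 + 2²·0.78] + 1.6 = 3.85 + 1.6 = 5.45.
Reliability = 5.45 / 6.6 = 0.826.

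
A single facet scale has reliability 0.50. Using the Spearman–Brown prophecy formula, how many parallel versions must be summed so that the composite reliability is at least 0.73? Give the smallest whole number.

k ≥ ρ*(1−ρ₁)/(ρ₁(1−ρ*)) = 0.73·0.50 / (0.50·0.27) = 2.704.
Smallest integer k = 3.

3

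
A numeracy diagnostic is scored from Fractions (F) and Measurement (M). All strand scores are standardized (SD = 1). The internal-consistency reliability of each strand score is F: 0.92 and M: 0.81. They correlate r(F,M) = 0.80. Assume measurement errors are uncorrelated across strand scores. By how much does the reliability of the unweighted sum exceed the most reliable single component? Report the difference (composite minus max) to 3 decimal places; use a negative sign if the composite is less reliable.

Var(sum) = 2 + 1.6 = 3.6; true-score variance = 1.73 + 1.6 = 3.33; composite reliability = 0.9250.
Max component reliability = 0.9200.
Difference = 0.9250 − 0.9200 = 0.005.

0.005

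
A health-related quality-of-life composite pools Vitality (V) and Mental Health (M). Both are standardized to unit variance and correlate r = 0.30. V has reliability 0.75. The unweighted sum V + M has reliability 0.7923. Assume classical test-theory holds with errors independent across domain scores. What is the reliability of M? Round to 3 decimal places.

Var(V+M) = 2 + 2·0.30 = 2.600.
True-score variance = ρ_V + ρ_M + 2·0.30, so 0.7923 = (0.75 + ρ_M + 0.60) / 2.600.
ρ_M = 0.7923·2.600 − 0.75 − 0.60 = 0.710.

0.710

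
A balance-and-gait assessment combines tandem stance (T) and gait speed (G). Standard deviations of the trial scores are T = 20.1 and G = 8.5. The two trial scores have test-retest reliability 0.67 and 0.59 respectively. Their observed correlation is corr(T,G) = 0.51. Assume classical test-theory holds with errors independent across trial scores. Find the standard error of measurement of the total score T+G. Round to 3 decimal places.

Var(total) = 476.26 + 174.267 = 650.527.
True-score variance = 313.314 + 174.267 = 487.581, so reliability = 0.7495.
Error variance = 650.527 − 487.581 = 162.946; SEM = √162.946 = 12.765.

12.765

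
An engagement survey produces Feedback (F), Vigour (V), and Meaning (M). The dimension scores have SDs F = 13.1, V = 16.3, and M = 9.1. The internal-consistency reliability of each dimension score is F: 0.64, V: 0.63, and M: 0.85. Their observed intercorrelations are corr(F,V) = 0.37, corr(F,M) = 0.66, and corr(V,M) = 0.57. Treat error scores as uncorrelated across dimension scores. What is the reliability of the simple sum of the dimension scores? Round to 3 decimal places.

0.828

Var(F+V+M) = 13.1² + 16.3² + 9.1² + 2·[13.1·16.3·0.37 + 13.1·9.1·0.66 + 16.3·9.1·0.57] = 520.11 + 484.466 = 1004.58.
Under uncorrelated errors the observed covariances equal the true-score covariances, so only the own-variance terms attenuate.
True-score variance = [13.1²·0.64 + 16.3²·0.63 + 9.1²·0.85] + 484.466 = 347.604 + 484.466 = 832.069.
Reliability = 832.069 / 1004.58 = 0.828.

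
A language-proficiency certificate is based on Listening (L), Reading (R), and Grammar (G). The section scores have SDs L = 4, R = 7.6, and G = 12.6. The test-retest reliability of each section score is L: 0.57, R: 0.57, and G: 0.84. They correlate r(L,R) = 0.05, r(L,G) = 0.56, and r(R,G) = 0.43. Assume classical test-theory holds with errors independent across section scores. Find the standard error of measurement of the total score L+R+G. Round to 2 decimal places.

Var(total) = 232.52 + 141.842 = 374.362.
True-score variance = 175.402 + 141.842 = 317.243, so reliability = 0.8474.
Error variance = 374.362 − 317.243 = 57.1184; SEM = √57.1184 = 7.56.

7.56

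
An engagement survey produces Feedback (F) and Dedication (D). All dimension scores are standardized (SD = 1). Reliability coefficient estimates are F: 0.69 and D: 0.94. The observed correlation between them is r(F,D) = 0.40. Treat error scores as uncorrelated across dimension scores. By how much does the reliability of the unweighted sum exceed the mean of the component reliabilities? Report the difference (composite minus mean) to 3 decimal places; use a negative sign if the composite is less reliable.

Var(sum) = 2 + 0.8 = 2.8; true-score variance = 1.63 + 0.8 = 2.43; composite reliability = 0.8679.
Mean component reliability = 0.8150.
Difference = 0.8679 − 0.8150 = 0.053.

0.053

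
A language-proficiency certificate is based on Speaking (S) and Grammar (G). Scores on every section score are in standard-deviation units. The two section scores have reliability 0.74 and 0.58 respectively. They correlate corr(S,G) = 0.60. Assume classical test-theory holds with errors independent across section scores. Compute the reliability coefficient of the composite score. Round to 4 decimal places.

Var(S+G) = 2 + 2·[0.60] = 2 + 1.2 = 3.2.
With uncorrelated errors the cross-covariances are all true-score covariance, so they carry over unchanged; only the diagonal terms shrink to ρᵢσᵢ².
True-score variance = [0.74 + 0.58] + 1.2 = 1.32 + 1.2 = 2.52.
Reliability = 2.52 / 3.2 = 0.7875.

0.7875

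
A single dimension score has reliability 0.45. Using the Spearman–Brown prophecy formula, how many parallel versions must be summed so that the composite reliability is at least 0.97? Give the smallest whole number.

k ≥ ρ*(1−ρ₁)/(ρ₁(1−ρ*)) = 0.97·0.55 / (0.45·0.03) = 39.519.
Smallest integer k = 40.

40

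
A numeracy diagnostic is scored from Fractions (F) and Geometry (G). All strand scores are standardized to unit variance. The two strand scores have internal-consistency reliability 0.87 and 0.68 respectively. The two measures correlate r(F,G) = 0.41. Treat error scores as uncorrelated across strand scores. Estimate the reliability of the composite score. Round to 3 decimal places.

Var(F+G) = 2 + 2·[0.41] = 2 + 0.82 = 2.82.
With uncorrelated errors the cross-covariances are all true-score covariance, so they carry over unchanged; only the diagonal terms shrink to ρᵢσᵢ².
True-score variance = [0.87 + 0.68] + 0.82 = 1.55 + 0.82 = 2.37.
Reliability = 2.37 / 2.82 = 0.840.

0.840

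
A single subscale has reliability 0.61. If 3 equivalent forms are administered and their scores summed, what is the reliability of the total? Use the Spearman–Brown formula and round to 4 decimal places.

0.8243

ρ_k = kρ / (1 + (k−1)ρ) = 3·0.61 / (1 + 2·0.61) = 1.830 / 2.220 = 0.8243.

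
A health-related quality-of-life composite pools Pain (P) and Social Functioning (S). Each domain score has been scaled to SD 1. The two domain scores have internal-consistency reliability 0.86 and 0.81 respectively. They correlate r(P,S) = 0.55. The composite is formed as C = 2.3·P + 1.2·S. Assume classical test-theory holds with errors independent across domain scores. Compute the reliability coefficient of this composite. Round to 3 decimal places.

Var(C) = 2.3² + 1.2² + 2·[2.76·0.55] = 6.73 + 3.036 = 9.766.
Because errors are independent across components, Cov(Tᵢ,Tⱼ) = Cov(Xᵢ,Xⱼ); the off-diagonal part of the true-score variance is the same as above.
True-score variance = [2.3²·0.86 + 1.2²·0.81] + 3.036 = 5.7158 + 3.036 = 8.7518.
Reliability = 8.7518 / 9.766 = 0.896.

0.896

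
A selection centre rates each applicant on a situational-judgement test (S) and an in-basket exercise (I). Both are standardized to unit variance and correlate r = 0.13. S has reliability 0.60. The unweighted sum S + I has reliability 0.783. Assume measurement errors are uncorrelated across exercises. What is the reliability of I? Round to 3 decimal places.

0.910

Var(S+I) = 2 + 2·0.13 = 2.260.
True-score variance = ρ_S + ρ_I + 2·0.13, so 0.783 = (0.60 + ρ_I + 0.26) / 2.260.
ρ_I = 0.783·2.260 − 0.60 − 0.26 = 0.910.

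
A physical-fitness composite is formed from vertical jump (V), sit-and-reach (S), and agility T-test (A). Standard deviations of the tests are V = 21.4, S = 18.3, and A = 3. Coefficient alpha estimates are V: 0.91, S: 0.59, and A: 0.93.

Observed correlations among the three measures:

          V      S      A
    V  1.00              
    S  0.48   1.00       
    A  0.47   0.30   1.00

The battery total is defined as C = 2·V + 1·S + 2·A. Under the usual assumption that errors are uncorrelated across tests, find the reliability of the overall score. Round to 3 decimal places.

0.907

Var(C) = 2²·21.4² + 18.3² + 2²·3² + 2·[2·21.4·18.3·0.48 + 4·21.4·3·0.47 + 2·18.3·3·0.30] = 2202.73 + 1059.18 = 3261.91.
Because errors are independent across components, Cov(Tᵢ,Tⱼ) = Cov(Xᵢ,Xⱼ); the off-diagonal part of the true-score variance is the same as above.
True-score variance = [2²·21.4²·0.91 + 18.3²·0.59 + 2²·3²·0.93] + 1059.18 = 1898.04 + 1059.18 = 2957.22.
Reliability = 2957.22 / 3261.91 = 0.907.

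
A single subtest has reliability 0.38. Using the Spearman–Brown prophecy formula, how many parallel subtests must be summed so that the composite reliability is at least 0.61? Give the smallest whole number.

k ≥ ρ*(1−ρ₁)/(ρ₁(1−ρ*)) = 0.61·0.62 / (0.38·0.39) = 2.552.
Smallest integer k = 3.

3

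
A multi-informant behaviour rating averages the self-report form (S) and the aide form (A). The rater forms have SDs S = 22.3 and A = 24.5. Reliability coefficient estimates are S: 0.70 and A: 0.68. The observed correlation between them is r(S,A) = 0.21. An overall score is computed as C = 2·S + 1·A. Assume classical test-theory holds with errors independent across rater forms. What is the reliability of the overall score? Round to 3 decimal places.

0.741

Var(C) = 2²·22.3² + 24.5² + 2·[2·22.3·24.5·0.21] = 2589.41 + 458.934 = 3048.34.
Because errors are independent across components, Cov(Tᵢ,Tⱼ) = Cov(Xᵢ,Xⱼ); the off-diagonal part of the true-score variance is the same as above.
True-score variance = [2²·22.3²·0.70 + 24.5²·0.68] + 458.934 = 1800.58 + 458.934 = 2259.52.
Reliability = 2259.52 / 3048.34 = 0.741.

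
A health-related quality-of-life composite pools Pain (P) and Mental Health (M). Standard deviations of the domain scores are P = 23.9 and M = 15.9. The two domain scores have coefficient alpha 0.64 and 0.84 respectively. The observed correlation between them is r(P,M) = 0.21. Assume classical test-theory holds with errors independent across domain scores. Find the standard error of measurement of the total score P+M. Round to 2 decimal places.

15.69

Var(total) = 824.02 + 159.604 = 983.624.
True-score variance = 577.935 + 159.604 = 737.539, so reliability = 0.7498.
Error variance = 983.624 − 737.539 = 246.085; SEM = √246.085 = 15.69.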